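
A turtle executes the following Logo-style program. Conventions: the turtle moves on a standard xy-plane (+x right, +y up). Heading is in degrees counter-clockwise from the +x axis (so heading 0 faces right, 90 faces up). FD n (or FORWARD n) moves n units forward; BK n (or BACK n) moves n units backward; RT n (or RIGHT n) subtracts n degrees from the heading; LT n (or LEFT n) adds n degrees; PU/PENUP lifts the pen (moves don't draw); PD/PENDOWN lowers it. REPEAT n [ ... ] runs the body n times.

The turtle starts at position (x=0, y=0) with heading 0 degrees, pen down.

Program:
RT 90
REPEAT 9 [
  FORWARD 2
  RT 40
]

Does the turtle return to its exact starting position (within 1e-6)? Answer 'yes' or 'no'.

Executing turtle program step by step:
Start: pos=(0,0), heading=0, pen down
RT 90: heading 0 -> 270
REPEAT 9 [
  -- iteration 1/9 --
  FD 2: (0,0) -> (0,-2) [heading=270, draw]
  RT 40: heading 270 -> 230
  -- iteration 2/9 --
  FD 2: (0,-2) -> (-1.286,-3.532) [heading=230, draw]
  RT 40: heading 230 -> 190
  -- iteration 3/9 --
  FD 2: (-1.286,-3.532) -> (-3.255,-3.879) [heading=190, draw]
  RT 40: heading 190 -> 150
  -- iteration 4/9 --
  FD 2: (-3.255,-3.879) -> (-4.987,-2.879) [heading=150, draw]
  RT 40: heading 150 -> 110
  -- iteration 5/9 --
  FD 2: (-4.987,-2.879) -> (-5.671,-1) [heading=110, draw]
  RT 40: heading 110 -> 70
  -- iteration 6/9 --
  FD 2: (-5.671,-1) -> (-4.987,0.879) [heading=70, draw]
  RT 40: heading 70 -> 30
  -- iteration 7/9 --
  FD 2: (-4.987,0.879) -> (-3.255,1.879) [heading=30, draw]
  RT 40: heading 30 -> 350
  -- iteration 8/9 --
  FD 2: (-3.255,1.879) -> (-1.286,1.532) [heading=350, draw]
  RT 40: heading 350 -> 310
  -- iteration 9/9 --
  FD 2: (-1.286,1.532) -> (0,0) [heading=310, draw]
  RT 40: heading 310 -> 270
]
Final: pos=(0,0), heading=270, 9 segment(s) drawn

Start position: (0, 0)
Final position: (0, 0)
Distance = 0; < 1e-6 -> CLOSED

Answer: yes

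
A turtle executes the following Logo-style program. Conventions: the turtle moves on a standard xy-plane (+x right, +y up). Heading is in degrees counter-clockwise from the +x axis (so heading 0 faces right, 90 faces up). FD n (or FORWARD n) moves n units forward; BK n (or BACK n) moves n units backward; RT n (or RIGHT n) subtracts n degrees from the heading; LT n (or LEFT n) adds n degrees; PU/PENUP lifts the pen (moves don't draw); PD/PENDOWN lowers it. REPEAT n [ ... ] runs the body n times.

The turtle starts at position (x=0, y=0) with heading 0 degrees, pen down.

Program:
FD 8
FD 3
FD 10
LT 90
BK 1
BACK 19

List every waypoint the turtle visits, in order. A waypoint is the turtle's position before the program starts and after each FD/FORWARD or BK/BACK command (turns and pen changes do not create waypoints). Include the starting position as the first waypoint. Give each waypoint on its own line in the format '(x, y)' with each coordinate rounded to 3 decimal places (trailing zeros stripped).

Answer: (0, 0)
(8, 0)
(11, 0)
(21, 0)
(21, -1)
(21, -20)

Derivation:
Executing turtle program step by step:
Start: pos=(0,0), heading=0, pen down
FD 8: (0,0) -> (8,0) [heading=0, draw]
FD 3: (8,0) -> (11,0) [heading=0, draw]
FD 10: (11,0) -> (21,0) [heading=0, draw]
LT 90: heading 0 -> 90
BK 1: (21,0) -> (21,-1) [heading=90, draw]
BK 19: (21,-1) -> (21,-20) [heading=90, draw]
Final: pos=(21,-20), heading=90, 5 segment(s) drawn
Waypoints (6 total):
(0, 0)
(8, 0)
(11, 0)
(21, 0)
(21, -1)
(21, -20)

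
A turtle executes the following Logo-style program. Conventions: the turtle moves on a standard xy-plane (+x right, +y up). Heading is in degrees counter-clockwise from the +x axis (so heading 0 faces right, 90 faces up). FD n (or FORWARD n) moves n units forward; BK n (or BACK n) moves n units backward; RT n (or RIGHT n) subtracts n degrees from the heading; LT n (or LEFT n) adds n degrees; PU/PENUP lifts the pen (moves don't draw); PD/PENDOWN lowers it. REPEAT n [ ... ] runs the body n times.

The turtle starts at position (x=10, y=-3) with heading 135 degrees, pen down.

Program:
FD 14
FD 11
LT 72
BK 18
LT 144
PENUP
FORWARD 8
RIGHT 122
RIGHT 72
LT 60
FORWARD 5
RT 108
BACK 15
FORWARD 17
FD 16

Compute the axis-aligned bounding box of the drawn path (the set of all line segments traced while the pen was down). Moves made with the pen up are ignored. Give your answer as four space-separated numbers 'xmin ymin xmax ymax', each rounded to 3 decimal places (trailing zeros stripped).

Executing turtle program step by step:
Start: pos=(10,-3), heading=135, pen down
FD 14: (10,-3) -> (0.101,6.899) [heading=135, draw]
FD 11: (0.101,6.899) -> (-7.678,14.678) [heading=135, draw]
LT 72: heading 135 -> 207
BK 18: (-7.678,14.678) -> (8.36,22.849) [heading=207, draw]
LT 144: heading 207 -> 351
PU: pen up
FD 8: (8.36,22.849) -> (16.262,21.598) [heading=351, move]
RT 122: heading 351 -> 229
RT 72: heading 229 -> 157
LT 60: heading 157 -> 217
FD 5: (16.262,21.598) -> (12.269,18.589) [heading=217, move]
RT 108: heading 217 -> 109
BK 15: (12.269,18.589) -> (17.152,4.406) [heading=109, move]
FD 17: (17.152,4.406) -> (11.618,20.48) [heading=109, move]
FD 16: (11.618,20.48) -> (6.409,35.608) [heading=109, move]
Final: pos=(6.409,35.608), heading=109, 3 segment(s) drawn

Segment endpoints: x in {-7.678, 0.101, 8.36, 10}, y in {-3, 6.899, 14.678, 22.849}
xmin=-7.678, ymin=-3, xmax=10, ymax=22.849

Answer: -7.678 -3 10 22.849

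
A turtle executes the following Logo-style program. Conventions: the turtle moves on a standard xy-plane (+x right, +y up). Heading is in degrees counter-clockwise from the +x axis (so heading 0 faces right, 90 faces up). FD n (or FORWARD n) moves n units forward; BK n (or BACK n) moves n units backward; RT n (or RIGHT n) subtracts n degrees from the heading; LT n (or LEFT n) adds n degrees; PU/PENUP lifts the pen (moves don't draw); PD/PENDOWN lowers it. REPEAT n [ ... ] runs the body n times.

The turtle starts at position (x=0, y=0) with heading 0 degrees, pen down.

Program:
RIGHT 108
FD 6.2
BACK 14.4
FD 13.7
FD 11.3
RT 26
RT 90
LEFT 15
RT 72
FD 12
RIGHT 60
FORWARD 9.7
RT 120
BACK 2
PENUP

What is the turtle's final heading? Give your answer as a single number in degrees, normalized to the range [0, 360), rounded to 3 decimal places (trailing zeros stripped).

Answer: 259

Derivation:
Executing turtle program step by step:
Start: pos=(0,0), heading=0, pen down
RT 108: heading 0 -> 252
FD 6.2: (0,0) -> (-1.916,-5.897) [heading=252, draw]
BK 14.4: (-1.916,-5.897) -> (2.534,7.799) [heading=252, draw]
FD 13.7: (2.534,7.799) -> (-1.7,-5.231) [heading=252, draw]
FD 11.3: (-1.7,-5.231) -> (-5.191,-15.978) [heading=252, draw]
RT 26: heading 252 -> 226
RT 90: heading 226 -> 136
LT 15: heading 136 -> 151
RT 72: heading 151 -> 79
FD 12: (-5.191,-15.978) -> (-2.902,-4.198) [heading=79, draw]
RT 60: heading 79 -> 19
FD 9.7: (-2.902,-4.198) -> (6.27,-1.04) [heading=19, draw]
RT 120: heading 19 -> 259
BK 2: (6.27,-1.04) -> (6.651,0.923) [heading=259, draw]
PU: pen up
Final: pos=(6.651,0.923), heading=259, 7 segment(s) drawn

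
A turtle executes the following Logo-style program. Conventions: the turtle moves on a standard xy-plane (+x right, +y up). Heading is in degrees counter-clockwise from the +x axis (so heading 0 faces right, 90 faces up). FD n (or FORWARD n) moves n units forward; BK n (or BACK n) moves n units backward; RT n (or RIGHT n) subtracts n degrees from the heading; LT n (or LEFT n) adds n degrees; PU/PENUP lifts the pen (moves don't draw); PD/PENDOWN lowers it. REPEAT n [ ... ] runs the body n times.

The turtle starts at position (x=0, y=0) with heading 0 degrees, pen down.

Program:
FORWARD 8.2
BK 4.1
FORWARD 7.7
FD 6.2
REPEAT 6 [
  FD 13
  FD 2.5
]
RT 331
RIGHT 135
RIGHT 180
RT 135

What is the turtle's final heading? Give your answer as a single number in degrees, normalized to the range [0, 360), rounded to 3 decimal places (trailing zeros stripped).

Executing turtle program step by step:
Start: pos=(0,0), heading=0, pen down
FD 8.2: (0,0) -> (8.2,0) [heading=0, draw]
BK 4.1: (8.2,0) -> (4.1,0) [heading=0, draw]
FD 7.7: (4.1,0) -> (11.8,0) [heading=0, draw]
FD 6.2: (11.8,0) -> (18,0) [heading=0, draw]
REPEAT 6 [
  -- iteration 1/6 --
  FD 13: (18,0) -> (31,0) [heading=0, draw]
  FD 2.5: (31,0) -> (33.5,0) [heading=0, draw]
  -- iteration 2/6 --
  FD 13: (33.5,0) -> (46.5,0) [heading=0, draw]
  FD 2.5: (46.5,0) -> (49,0) [heading=0, draw]
  -- iteration 3/6 --
  FD 13: (49,0) -> (62,0) [heading=0, draw]
  FD 2.5: (62,0) -> (64.5,0) [heading=0, draw]
  -- iteration 4/6 --
  FD 13: (64.5,0) -> (77.5,0) [heading=0, draw]
  FD 2.5: (77.5,0) -> (80,0) [heading=0, draw]
  -- iteration 5/6 --
  FD 13: (80,0) -> (93,0) [heading=0, draw]
  FD 2.5: (93,0) -> (95.5,0) [heading=0, draw]
  -- iteration 6/6 --
  FD 13: (95.5,0) -> (108.5,0) [heading=0, draw]
  FD 2.5: (108.5,0) -> (111,0) [heading=0, draw]
]
RT 331: heading 0 -> 29
RT 135: heading 29 -> 254
RT 180: heading 254 -> 74
RT 135: heading 74 -> 299
Final: pos=(111,0), heading=299, 16 segment(s) drawn

Answer: 299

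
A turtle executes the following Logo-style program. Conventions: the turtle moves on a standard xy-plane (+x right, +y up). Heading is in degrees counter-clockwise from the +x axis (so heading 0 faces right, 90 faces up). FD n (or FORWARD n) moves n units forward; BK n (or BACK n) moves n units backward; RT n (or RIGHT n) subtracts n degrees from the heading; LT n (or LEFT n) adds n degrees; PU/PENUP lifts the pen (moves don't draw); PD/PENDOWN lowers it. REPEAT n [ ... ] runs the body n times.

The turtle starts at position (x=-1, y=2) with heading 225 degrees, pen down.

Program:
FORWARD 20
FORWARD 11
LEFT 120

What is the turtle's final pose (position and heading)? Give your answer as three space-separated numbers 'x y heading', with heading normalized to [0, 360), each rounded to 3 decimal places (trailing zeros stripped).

Executing turtle program step by step:
Start: pos=(-1,2), heading=225, pen down
FD 20: (-1,2) -> (-15.142,-12.142) [heading=225, draw]
FD 11: (-15.142,-12.142) -> (-22.92,-19.92) [heading=225, draw]
LT 120: heading 225 -> 345
Final: pos=(-22.92,-19.92), heading=345, 2 segment(s) drawn

Answer: -22.92 -19.92 345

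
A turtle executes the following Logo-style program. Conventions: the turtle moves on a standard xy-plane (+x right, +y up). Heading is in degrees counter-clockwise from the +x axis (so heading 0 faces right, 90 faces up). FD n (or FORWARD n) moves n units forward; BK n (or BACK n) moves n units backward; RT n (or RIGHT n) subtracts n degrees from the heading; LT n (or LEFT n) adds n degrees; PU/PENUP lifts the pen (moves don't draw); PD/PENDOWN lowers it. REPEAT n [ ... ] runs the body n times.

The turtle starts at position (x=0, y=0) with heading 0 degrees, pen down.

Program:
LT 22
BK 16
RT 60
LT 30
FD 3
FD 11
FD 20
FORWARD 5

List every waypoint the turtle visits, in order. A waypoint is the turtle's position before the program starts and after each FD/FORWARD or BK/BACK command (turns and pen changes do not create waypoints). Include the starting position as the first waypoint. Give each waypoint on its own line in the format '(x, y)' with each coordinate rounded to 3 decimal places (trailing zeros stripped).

Executing turtle program step by step:
Start: pos=(0,0), heading=0, pen down
LT 22: heading 0 -> 22
BK 16: (0,0) -> (-14.835,-5.994) [heading=22, draw]
RT 60: heading 22 -> 322
LT 30: heading 322 -> 352
FD 3: (-14.835,-5.994) -> (-11.864,-6.411) [heading=352, draw]
FD 11: (-11.864,-6.411) -> (-0.971,-7.942) [heading=352, draw]
FD 20: (-0.971,-7.942) -> (18.834,-10.726) [heading=352, draw]
FD 5: (18.834,-10.726) -> (23.786,-11.421) [heading=352, draw]
Final: pos=(23.786,-11.421), heading=352, 5 segment(s) drawn
Waypoints (6 total):
(0, 0)
(-14.835, -5.994)
(-11.864, -6.411)
(-0.971, -7.942)
(18.834, -10.726)
(23.786, -11.421)

Answer: (0, 0)
(-14.835, -5.994)
(-11.864, -6.411)
(-0.971, -7.942)
(18.834, -10.726)
(23.786, -11.421)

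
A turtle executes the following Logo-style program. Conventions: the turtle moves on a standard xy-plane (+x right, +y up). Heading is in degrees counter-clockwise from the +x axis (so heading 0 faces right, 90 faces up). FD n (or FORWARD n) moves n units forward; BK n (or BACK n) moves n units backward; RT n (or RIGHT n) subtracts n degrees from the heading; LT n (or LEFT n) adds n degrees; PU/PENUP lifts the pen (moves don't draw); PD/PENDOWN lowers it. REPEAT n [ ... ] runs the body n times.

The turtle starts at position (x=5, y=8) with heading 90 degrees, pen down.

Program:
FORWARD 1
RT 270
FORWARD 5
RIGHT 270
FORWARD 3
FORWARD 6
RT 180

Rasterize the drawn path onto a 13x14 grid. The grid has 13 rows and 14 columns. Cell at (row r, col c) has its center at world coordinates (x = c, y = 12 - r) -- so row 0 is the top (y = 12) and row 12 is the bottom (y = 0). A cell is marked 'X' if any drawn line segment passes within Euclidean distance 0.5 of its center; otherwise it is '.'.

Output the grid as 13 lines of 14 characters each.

Answer: ..............
..............
..............
XXXXXX........
X....X........
X.............
X.............
X.............
X.............
X.............
X.............
X.............
X.............

Derivation:
Segment 0: (5,8) -> (5,9)
Segment 1: (5,9) -> (0,9)
Segment 2: (0,9) -> (0,6)
Segment 3: (0,6) -> (0,0)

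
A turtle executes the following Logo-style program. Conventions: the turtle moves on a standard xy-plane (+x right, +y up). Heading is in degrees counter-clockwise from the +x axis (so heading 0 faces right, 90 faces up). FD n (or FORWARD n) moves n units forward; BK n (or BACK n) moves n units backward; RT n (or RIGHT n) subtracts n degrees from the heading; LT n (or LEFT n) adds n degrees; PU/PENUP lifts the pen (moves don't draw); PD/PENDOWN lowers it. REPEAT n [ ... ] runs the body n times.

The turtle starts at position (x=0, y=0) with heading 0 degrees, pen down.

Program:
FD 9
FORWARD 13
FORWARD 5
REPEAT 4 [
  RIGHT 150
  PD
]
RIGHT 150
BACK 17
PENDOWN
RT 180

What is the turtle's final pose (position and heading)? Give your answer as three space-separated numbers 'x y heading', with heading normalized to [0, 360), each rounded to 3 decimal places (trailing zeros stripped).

Answer: 12.278 8.5 150

Derivation:
Executing turtle program step by step:
Start: pos=(0,0), heading=0, pen down
FD 9: (0,0) -> (9,0) [heading=0, draw]
FD 13: (9,0) -> (22,0) [heading=0, draw]
FD 5: (22,0) -> (27,0) [heading=0, draw]
REPEAT 4 [
  -- iteration 1/4 --
  RT 150: heading 0 -> 210
  PD: pen down
  -- iteration 2/4 --
  RT 150: heading 210 -> 60
  PD: pen down
  -- iteration 3/4 --
  RT 150: heading 60 -> 270
  PD: pen down
  -- iteration 4/4 --
  RT 150: heading 270 -> 120
  PD: pen down
]
RT 150: heading 120 -> 330
BK 17: (27,0) -> (12.278,8.5) [heading=330, draw]
PD: pen down
RT 180: heading 330 -> 150
Final: pos=(12.278,8.5), heading=150, 4 segment(s) drawn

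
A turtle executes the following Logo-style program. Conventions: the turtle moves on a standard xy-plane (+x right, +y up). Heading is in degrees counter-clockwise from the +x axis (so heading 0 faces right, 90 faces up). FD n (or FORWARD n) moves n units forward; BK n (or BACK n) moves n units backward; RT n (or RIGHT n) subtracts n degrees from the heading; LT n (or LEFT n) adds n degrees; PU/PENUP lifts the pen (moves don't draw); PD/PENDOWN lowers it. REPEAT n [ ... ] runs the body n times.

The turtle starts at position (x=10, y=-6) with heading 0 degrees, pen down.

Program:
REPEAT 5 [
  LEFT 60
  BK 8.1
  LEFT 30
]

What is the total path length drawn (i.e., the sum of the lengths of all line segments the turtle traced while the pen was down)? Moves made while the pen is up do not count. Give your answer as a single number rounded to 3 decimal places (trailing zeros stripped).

Executing turtle program step by step:
Start: pos=(10,-6), heading=0, pen down
REPEAT 5 [
  -- iteration 1/5 --
  LT 60: heading 0 -> 60
  BK 8.1: (10,-6) -> (5.95,-13.015) [heading=60, draw]
  LT 30: heading 60 -> 90
  -- iteration 2/5 --
  LT 60: heading 90 -> 150
  BK 8.1: (5.95,-13.015) -> (12.965,-17.065) [heading=150, draw]
  LT 30: heading 150 -> 180
  -- iteration 3/5 --
  LT 60: heading 180 -> 240
  BK 8.1: (12.965,-17.065) -> (17.015,-10.05) [heading=240, draw]
  LT 30: heading 240 -> 270
  -- iteration 4/5 --
  LT 60: heading 270 -> 330
  BK 8.1: (17.015,-10.05) -> (10,-6) [heading=330, draw]
  LT 30: heading 330 -> 0
  -- iteration 5/5 --
  LT 60: heading 0 -> 60
  BK 8.1: (10,-6) -> (5.95,-13.015) [heading=60, draw]
  LT 30: heading 60 -> 90
]
Final: pos=(5.95,-13.015), heading=90, 5 segment(s) drawn

Segment lengths:
  seg 1: (10,-6) -> (5.95,-13.015), length = 8.1
  seg 2: (5.95,-13.015) -> (12.965,-17.065), length = 8.1
  seg 3: (12.965,-17.065) -> (17.015,-10.05), length = 8.1
  seg 4: (17.015,-10.05) -> (10,-6), length = 8.1
  seg 5: (10,-6) -> (5.95,-13.015), length = 8.1
Total = 40.5

Answer: 40.5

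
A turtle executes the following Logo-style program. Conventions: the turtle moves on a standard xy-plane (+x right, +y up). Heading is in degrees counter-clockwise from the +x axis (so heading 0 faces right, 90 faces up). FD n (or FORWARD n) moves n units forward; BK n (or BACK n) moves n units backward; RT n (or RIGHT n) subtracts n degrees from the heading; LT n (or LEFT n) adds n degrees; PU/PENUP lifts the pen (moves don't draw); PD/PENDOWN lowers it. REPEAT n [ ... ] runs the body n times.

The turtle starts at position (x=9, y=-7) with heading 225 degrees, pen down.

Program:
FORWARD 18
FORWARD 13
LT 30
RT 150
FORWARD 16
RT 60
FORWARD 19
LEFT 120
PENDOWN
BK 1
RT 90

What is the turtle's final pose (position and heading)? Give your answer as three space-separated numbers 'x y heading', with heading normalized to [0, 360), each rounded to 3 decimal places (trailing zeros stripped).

Executing turtle program step by step:
Start: pos=(9,-7), heading=225, pen down
FD 18: (9,-7) -> (-3.728,-19.728) [heading=225, draw]
FD 13: (-3.728,-19.728) -> (-12.92,-28.92) [heading=225, draw]
LT 30: heading 225 -> 255
RT 150: heading 255 -> 105
FD 16: (-12.92,-28.92) -> (-17.061,-13.465) [heading=105, draw]
RT 60: heading 105 -> 45
FD 19: (-17.061,-13.465) -> (-3.626,-0.03) [heading=45, draw]
LT 120: heading 45 -> 165
PD: pen down
BK 1: (-3.626,-0.03) -> (-2.66,-0.289) [heading=165, draw]
RT 90: heading 165 -> 75
Final: pos=(-2.66,-0.289), heading=75, 5 segment(s) drawn

Answer: -2.66 -0.289 75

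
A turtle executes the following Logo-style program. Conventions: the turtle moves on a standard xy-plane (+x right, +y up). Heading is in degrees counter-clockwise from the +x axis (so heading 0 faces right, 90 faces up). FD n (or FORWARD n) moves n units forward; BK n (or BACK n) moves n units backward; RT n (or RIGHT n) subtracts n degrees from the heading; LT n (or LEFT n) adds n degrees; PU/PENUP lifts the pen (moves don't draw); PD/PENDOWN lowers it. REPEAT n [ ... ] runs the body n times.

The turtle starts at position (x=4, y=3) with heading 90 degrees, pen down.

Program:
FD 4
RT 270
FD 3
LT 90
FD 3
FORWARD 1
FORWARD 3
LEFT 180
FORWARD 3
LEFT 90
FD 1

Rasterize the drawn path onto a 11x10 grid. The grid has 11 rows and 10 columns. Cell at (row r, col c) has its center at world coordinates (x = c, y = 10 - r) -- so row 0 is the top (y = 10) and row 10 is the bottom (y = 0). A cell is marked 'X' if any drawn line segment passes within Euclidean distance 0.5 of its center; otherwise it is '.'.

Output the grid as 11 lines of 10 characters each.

Answer: ..........
..........
..........
.XXXX.....
.X..X.....
.X..X.....
.X..X.....
XX..X.....
.X........
.X........
.X........

Derivation:
Segment 0: (4,3) -> (4,7)
Segment 1: (4,7) -> (1,7)
Segment 2: (1,7) -> (1,4)
Segment 3: (1,4) -> (1,3)
Segment 4: (1,3) -> (1,0)
Segment 5: (1,0) -> (1,3)
Segment 6: (1,3) -> (0,3)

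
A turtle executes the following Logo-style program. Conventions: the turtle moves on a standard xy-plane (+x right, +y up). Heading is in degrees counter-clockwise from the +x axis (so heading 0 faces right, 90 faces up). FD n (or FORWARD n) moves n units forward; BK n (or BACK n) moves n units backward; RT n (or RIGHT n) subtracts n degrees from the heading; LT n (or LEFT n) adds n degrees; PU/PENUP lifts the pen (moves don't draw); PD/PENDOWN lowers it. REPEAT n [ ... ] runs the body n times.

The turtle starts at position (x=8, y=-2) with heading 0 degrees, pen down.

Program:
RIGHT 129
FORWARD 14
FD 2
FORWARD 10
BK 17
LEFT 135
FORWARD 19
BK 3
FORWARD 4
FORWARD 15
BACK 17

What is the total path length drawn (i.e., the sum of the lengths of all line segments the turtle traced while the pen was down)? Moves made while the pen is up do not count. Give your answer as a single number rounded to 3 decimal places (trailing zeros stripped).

Executing turtle program step by step:
Start: pos=(8,-2), heading=0, pen down
RT 129: heading 0 -> 231
FD 14: (8,-2) -> (-0.81,-12.88) [heading=231, draw]
FD 2: (-0.81,-12.88) -> (-2.069,-14.434) [heading=231, draw]
FD 10: (-2.069,-14.434) -> (-8.362,-22.206) [heading=231, draw]
BK 17: (-8.362,-22.206) -> (2.336,-8.994) [heading=231, draw]
LT 135: heading 231 -> 6
FD 19: (2.336,-8.994) -> (21.232,-7.008) [heading=6, draw]
BK 3: (21.232,-7.008) -> (18.248,-7.322) [heading=6, draw]
FD 4: (18.248,-7.322) -> (22.227,-6.904) [heading=6, draw]
FD 15: (22.227,-6.904) -> (37.144,-5.336) [heading=6, draw]
BK 17: (37.144,-5.336) -> (20.238,-7.113) [heading=6, draw]
Final: pos=(20.238,-7.113), heading=6, 9 segment(s) drawn

Segment lengths:
  seg 1: (8,-2) -> (-0.81,-12.88), length = 14
  seg 2: (-0.81,-12.88) -> (-2.069,-14.434), length = 2
  seg 3: (-2.069,-14.434) -> (-8.362,-22.206), length = 10
  seg 4: (-8.362,-22.206) -> (2.336,-8.994), length = 17
  seg 5: (2.336,-8.994) -> (21.232,-7.008), length = 19
  seg 6: (21.232,-7.008) -> (18.248,-7.322), length = 3
  seg 7: (18.248,-7.322) -> (22.227,-6.904), length = 4
  seg 8: (22.227,-6.904) -> (37.144,-5.336), length = 15
  seg 9: (37.144,-5.336) -> (20.238,-7.113), length = 17
Total = 101

Answer: 101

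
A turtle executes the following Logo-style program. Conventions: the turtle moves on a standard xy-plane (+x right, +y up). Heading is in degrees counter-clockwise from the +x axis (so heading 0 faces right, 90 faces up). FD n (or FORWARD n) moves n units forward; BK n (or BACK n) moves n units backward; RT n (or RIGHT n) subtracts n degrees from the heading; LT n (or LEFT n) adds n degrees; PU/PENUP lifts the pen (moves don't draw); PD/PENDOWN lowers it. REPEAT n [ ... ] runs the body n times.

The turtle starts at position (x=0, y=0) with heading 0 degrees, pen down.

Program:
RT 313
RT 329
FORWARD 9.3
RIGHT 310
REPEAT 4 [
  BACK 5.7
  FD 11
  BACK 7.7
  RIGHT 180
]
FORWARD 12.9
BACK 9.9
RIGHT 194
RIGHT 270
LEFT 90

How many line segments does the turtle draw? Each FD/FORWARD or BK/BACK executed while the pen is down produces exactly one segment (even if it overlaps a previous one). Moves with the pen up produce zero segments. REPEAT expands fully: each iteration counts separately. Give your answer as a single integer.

Executing turtle program step by step:
Start: pos=(0,0), heading=0, pen down
RT 313: heading 0 -> 47
RT 329: heading 47 -> 78
FD 9.3: (0,0) -> (1.934,9.097) [heading=78, draw]
RT 310: heading 78 -> 128
REPEAT 4 [
  -- iteration 1/4 --
  BK 5.7: (1.934,9.097) -> (5.443,4.605) [heading=128, draw]
  FD 11: (5.443,4.605) -> (-1.329,13.273) [heading=128, draw]
  BK 7.7: (-1.329,13.273) -> (3.411,7.206) [heading=128, draw]
  RT 180: heading 128 -> 308
  -- iteration 2/4 --
  BK 5.7: (3.411,7.206) -> (-0.098,11.697) [heading=308, draw]
  FD 11: (-0.098,11.697) -> (6.674,3.029) [heading=308, draw]
  BK 7.7: (6.674,3.029) -> (1.934,9.097) [heading=308, draw]
  RT 180: heading 308 -> 128
  -- iteration 3/4 --
  BK 5.7: (1.934,9.097) -> (5.443,4.605) [heading=128, draw]
  FD 11: (5.443,4.605) -> (-1.329,13.273) [heading=128, draw]
  BK 7.7: (-1.329,13.273) -> (3.411,7.206) [heading=128, draw]
  RT 180: heading 128 -> 308
  -- iteration 4/4 --
  BK 5.7: (3.411,7.206) -> (-0.098,11.697) [heading=308, draw]
  FD 11: (-0.098,11.697) -> (6.674,3.029) [heading=308, draw]
  BK 7.7: (6.674,3.029) -> (1.934,9.097) [heading=308, draw]
  RT 180: heading 308 -> 128
]
FD 12.9: (1.934,9.097) -> (-6.008,19.262) [heading=128, draw]
BK 9.9: (-6.008,19.262) -> (0.087,11.461) [heading=128, draw]
RT 194: heading 128 -> 294
RT 270: heading 294 -> 24
LT 90: heading 24 -> 114
Final: pos=(0.087,11.461), heading=114, 15 segment(s) drawn
Segments drawn: 15

Answer: 15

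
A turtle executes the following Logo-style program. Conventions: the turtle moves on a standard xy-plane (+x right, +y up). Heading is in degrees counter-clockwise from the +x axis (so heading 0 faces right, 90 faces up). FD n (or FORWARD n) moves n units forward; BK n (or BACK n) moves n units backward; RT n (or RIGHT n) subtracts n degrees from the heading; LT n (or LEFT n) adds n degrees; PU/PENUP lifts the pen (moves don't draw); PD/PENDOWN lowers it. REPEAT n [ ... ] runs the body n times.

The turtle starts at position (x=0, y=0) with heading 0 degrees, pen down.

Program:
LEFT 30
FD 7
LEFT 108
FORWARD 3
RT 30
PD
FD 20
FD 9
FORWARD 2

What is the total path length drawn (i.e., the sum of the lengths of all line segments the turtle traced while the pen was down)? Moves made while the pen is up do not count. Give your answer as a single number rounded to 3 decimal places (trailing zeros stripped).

Answer: 41

Derivation:
Executing turtle program step by step:
Start: pos=(0,0), heading=0, pen down
LT 30: heading 0 -> 30
FD 7: (0,0) -> (6.062,3.5) [heading=30, draw]
LT 108: heading 30 -> 138
FD 3: (6.062,3.5) -> (3.833,5.507) [heading=138, draw]
RT 30: heading 138 -> 108
PD: pen down
FD 20: (3.833,5.507) -> (-2.348,24.529) [heading=108, draw]
FD 9: (-2.348,24.529) -> (-5.129,33.088) [heading=108, draw]
FD 2: (-5.129,33.088) -> (-5.747,34.99) [heading=108, draw]
Final: pos=(-5.747,34.99), heading=108, 5 segment(s) drawn

Segment lengths:
  seg 1: (0,0) -> (6.062,3.5), length = 7
  seg 2: (6.062,3.5) -> (3.833,5.507), length = 3
  seg 3: (3.833,5.507) -> (-2.348,24.529), length = 20
  seg 4: (-2.348,24.529) -> (-5.129,33.088), length = 9
  seg 5: (-5.129,33.088) -> (-5.747,34.99), length = 2
Total = 41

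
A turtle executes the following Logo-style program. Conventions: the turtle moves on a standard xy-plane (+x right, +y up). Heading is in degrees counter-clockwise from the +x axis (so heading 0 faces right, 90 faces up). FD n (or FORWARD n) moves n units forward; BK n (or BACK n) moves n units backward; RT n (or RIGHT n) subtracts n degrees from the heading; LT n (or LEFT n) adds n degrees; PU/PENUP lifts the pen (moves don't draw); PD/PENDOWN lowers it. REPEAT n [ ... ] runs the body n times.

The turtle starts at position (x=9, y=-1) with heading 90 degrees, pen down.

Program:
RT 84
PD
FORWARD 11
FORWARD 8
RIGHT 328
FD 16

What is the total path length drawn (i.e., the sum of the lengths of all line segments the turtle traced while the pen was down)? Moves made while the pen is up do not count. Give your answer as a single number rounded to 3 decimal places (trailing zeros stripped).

Executing turtle program step by step:
Start: pos=(9,-1), heading=90, pen down
RT 84: heading 90 -> 6
PD: pen down
FD 11: (9,-1) -> (19.94,0.15) [heading=6, draw]
FD 8: (19.94,0.15) -> (27.896,0.986) [heading=6, draw]
RT 328: heading 6 -> 38
FD 16: (27.896,0.986) -> (40.504,10.837) [heading=38, draw]
Final: pos=(40.504,10.837), heading=38, 3 segment(s) drawn

Segment lengths:
  seg 1: (9,-1) -> (19.94,0.15), length = 11
  seg 2: (19.94,0.15) -> (27.896,0.986), length = 8
  seg 3: (27.896,0.986) -> (40.504,10.837), length = 16
Total = 35

Answer: 35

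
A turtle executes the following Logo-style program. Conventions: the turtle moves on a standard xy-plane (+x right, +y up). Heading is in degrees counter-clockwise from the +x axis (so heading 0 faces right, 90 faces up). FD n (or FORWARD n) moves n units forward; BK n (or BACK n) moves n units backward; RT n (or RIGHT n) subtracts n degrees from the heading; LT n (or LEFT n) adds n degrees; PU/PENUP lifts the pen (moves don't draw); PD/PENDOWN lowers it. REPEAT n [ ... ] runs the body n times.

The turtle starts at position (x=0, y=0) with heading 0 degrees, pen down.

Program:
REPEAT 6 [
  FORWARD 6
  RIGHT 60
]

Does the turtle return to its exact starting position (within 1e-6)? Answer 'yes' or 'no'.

Executing turtle program step by step:
Start: pos=(0,0), heading=0, pen down
REPEAT 6 [
  -- iteration 1/6 --
  FD 6: (0,0) -> (6,0) [heading=0, draw]
  RT 60: heading 0 -> 300
  -- iteration 2/6 --
  FD 6: (6,0) -> (9,-5.196) [heading=300, draw]
  RT 60: heading 300 -> 240
  -- iteration 3/6 --
  FD 6: (9,-5.196) -> (6,-10.392) [heading=240, draw]
  RT 60: heading 240 -> 180
  -- iteration 4/6 --
  FD 6: (6,-10.392) -> (0,-10.392) [heading=180, draw]
  RT 60: heading 180 -> 120
  -- iteration 5/6 --
  FD 6: (0,-10.392) -> (-3,-5.196) [heading=120, draw]
  RT 60: heading 120 -> 60
  -- iteration 6/6 --
  FD 6: (-3,-5.196) -> (0,0) [heading=60, draw]
  RT 60: heading 60 -> 0
]
Final: pos=(0,0), heading=0, 6 segment(s) drawn

Start position: (0, 0)
Final position: (0, 0)
Distance = 0; < 1e-6 -> CLOSED

Answer: yes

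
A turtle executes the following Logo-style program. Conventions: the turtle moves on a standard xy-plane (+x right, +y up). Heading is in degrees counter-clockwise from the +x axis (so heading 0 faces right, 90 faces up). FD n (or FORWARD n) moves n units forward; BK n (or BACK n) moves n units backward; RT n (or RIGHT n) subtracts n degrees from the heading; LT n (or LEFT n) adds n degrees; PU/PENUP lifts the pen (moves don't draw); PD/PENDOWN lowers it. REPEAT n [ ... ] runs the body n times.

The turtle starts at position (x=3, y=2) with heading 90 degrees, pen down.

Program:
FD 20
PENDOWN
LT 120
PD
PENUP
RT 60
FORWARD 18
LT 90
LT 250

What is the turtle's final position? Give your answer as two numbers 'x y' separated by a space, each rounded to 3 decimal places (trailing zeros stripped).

Answer: -12.588 31

Derivation:
Executing turtle program step by step:
Start: pos=(3,2), heading=90, pen down
FD 20: (3,2) -> (3,22) [heading=90, draw]
PD: pen down
LT 120: heading 90 -> 210
PD: pen down
PU: pen up
RT 60: heading 210 -> 150
FD 18: (3,22) -> (-12.588,31) [heading=150, move]
LT 90: heading 150 -> 240
LT 250: heading 240 -> 130
Final: pos=(-12.588,31), heading=130, 1 segment(s) drawn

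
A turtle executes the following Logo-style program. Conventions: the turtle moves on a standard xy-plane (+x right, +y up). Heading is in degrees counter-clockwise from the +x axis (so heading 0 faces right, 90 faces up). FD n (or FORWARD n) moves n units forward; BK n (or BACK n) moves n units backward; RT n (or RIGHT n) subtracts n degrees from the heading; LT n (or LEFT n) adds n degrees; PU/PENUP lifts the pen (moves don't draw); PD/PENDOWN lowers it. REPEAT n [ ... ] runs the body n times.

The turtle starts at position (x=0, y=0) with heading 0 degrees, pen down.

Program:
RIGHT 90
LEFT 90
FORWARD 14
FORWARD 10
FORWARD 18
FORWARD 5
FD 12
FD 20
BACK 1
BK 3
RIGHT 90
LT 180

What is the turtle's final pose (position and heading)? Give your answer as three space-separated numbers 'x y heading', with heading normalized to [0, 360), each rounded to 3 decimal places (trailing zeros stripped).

Answer: 75 0 90

Derivation:
Executing turtle program step by step:
Start: pos=(0,0), heading=0, pen down
RT 90: heading 0 -> 270
LT 90: heading 270 -> 0
FD 14: (0,0) -> (14,0) [heading=0, draw]
FD 10: (14,0) -> (24,0) [heading=0, draw]
FD 18: (24,0) -> (42,0) [heading=0, draw]
FD 5: (42,0) -> (47,0) [heading=0, draw]
FD 12: (47,0) -> (59,0) [heading=0, draw]
FD 20: (59,0) -> (79,0) [heading=0, draw]
BK 1: (79,0) -> (78,0) [heading=0, draw]
BK 3: (78,0) -> (75,0) [heading=0, draw]
RT 90: heading 0 -> 270
LT 180: heading 270 -> 90
Final: pos=(75,0), heading=90, 8 segment(s) drawn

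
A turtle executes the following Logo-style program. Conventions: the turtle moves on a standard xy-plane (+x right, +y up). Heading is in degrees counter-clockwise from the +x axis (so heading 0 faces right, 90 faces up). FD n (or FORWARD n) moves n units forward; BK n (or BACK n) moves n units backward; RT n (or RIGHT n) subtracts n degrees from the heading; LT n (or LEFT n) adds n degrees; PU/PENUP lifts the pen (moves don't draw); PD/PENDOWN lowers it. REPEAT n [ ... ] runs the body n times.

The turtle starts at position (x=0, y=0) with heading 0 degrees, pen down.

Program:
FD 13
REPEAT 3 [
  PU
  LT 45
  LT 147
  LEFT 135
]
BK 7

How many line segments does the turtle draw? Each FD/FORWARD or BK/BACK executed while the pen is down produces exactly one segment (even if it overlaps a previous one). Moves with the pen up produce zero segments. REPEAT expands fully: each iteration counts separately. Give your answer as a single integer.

Executing turtle program step by step:
Start: pos=(0,0), heading=0, pen down
FD 13: (0,0) -> (13,0) [heading=0, draw]
REPEAT 3 [
  -- iteration 1/3 --
  PU: pen up
  LT 45: heading 0 -> 45
  LT 147: heading 45 -> 192
  LT 135: heading 192 -> 327
  -- iteration 2/3 --
  PU: pen up
  LT 45: heading 327 -> 12
  LT 147: heading 12 -> 159
  LT 135: heading 159 -> 294
  -- iteration 3/3 --
  PU: pen up
  LT 45: heading 294 -> 339
  LT 147: heading 339 -> 126
  LT 135: heading 126 -> 261
]
BK 7: (13,0) -> (14.095,6.914) [heading=261, move]
Final: pos=(14.095,6.914), heading=261, 1 segment(s) drawn
Segments drawn: 1

Answer: 1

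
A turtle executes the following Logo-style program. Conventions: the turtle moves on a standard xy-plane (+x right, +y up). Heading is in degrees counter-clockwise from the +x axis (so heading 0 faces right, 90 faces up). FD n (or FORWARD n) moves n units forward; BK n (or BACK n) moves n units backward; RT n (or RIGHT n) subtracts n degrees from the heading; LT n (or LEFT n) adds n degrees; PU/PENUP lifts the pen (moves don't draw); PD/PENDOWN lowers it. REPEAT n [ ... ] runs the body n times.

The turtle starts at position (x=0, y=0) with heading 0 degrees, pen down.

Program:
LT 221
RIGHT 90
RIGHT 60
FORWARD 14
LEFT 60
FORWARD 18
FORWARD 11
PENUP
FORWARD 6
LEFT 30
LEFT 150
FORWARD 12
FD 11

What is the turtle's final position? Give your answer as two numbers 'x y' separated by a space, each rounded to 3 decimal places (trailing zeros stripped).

Answer: -3.315 22.294

Derivation:
Executing turtle program step by step:
Start: pos=(0,0), heading=0, pen down
LT 221: heading 0 -> 221
RT 90: heading 221 -> 131
RT 60: heading 131 -> 71
FD 14: (0,0) -> (4.558,13.237) [heading=71, draw]
LT 60: heading 71 -> 131
FD 18: (4.558,13.237) -> (-7.251,26.822) [heading=131, draw]
FD 11: (-7.251,26.822) -> (-14.468,35.124) [heading=131, draw]
PU: pen up
FD 6: (-14.468,35.124) -> (-18.404,39.652) [heading=131, move]
LT 30: heading 131 -> 161
LT 150: heading 161 -> 311
FD 12: (-18.404,39.652) -> (-10.531,30.596) [heading=311, move]
FD 11: (-10.531,30.596) -> (-3.315,22.294) [heading=311, move]
Final: pos=(-3.315,22.294), heading=311, 3 segment(s) drawn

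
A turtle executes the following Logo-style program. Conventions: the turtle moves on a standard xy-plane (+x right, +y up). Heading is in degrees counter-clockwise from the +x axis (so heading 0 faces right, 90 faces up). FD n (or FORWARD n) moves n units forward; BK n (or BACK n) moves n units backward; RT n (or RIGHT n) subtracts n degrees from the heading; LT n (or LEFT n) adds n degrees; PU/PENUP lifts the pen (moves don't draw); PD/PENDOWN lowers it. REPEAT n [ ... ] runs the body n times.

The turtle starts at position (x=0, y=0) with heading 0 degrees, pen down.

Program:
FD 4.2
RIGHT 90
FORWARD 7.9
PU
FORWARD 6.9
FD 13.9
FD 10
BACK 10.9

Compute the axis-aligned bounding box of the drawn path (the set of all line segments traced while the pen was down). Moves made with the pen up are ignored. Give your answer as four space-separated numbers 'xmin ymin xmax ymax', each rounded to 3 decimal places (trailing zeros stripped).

Executing turtle program step by step:
Start: pos=(0,0), heading=0, pen down
FD 4.2: (0,0) -> (4.2,0) [heading=0, draw]
RT 90: heading 0 -> 270
FD 7.9: (4.2,0) -> (4.2,-7.9) [heading=270, draw]
PU: pen up
FD 6.9: (4.2,-7.9) -> (4.2,-14.8) [heading=270, move]
FD 13.9: (4.2,-14.8) -> (4.2,-28.7) [heading=270, move]
FD 10: (4.2,-28.7) -> (4.2,-38.7) [heading=270, move]
BK 10.9: (4.2,-38.7) -> (4.2,-27.8) [heading=270, move]
Final: pos=(4.2,-27.8), heading=270, 2 segment(s) drawn

Segment endpoints: x in {0, 4.2, 4.2}, y in {-7.9, 0}
xmin=0, ymin=-7.9, xmax=4.2, ymax=0

Answer: 0 -7.9 4.2 0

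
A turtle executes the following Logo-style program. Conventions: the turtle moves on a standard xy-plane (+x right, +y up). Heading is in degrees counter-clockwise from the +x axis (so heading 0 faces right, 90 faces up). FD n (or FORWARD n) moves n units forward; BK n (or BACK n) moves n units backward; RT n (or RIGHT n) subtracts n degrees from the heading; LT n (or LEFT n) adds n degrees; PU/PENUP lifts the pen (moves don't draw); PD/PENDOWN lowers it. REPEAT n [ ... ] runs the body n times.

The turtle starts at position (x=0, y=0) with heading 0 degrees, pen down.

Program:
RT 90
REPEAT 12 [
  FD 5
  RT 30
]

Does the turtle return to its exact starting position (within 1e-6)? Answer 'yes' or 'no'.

Answer: yes

Derivation:
Executing turtle program step by step:
Start: pos=(0,0), heading=0, pen down
RT 90: heading 0 -> 270
REPEAT 12 [
  -- iteration 1/12 --
  FD 5: (0,0) -> (0,-5) [heading=270, draw]
  RT 30: heading 270 -> 240
  -- iteration 2/12 --
  FD 5: (0,-5) -> (-2.5,-9.33) [heading=240, draw]
  RT 30: heading 240 -> 210
  -- iteration 3/12 --
  FD 5: (-2.5,-9.33) -> (-6.83,-11.83) [heading=210, draw]
  RT 30: heading 210 -> 180
  -- iteration 4/12 --
  FD 5: (-6.83,-11.83) -> (-11.83,-11.83) [heading=180, draw]
  RT 30: heading 180 -> 150
  -- iteration 5/12 --
  FD 5: (-11.83,-11.83) -> (-16.16,-9.33) [heading=150, draw]
  RT 30: heading 150 -> 120
  -- iteration 6/12 --
  FD 5: (-16.16,-9.33) -> (-18.66,-5) [heading=120, draw]
  RT 30: heading 120 -> 90
  -- iteration 7/12 --
  FD 5: (-18.66,-5) -> (-18.66,0) [heading=90, draw]
  RT 30: heading 90 -> 60
  -- iteration 8/12 --
  FD 5: (-18.66,0) -> (-16.16,4.33) [heading=60, draw]
  RT 30: heading 60 -> 30
  -- iteration 9/12 --
  FD 5: (-16.16,4.33) -> (-11.83,6.83) [heading=30, draw]
  RT 30: heading 30 -> 0
  -- iteration 10/12 --
  FD 5: (-11.83,6.83) -> (-6.83,6.83) [heading=0, draw]
  RT 30: heading 0 -> 330
  -- iteration 11/12 --
  FD 5: (-6.83,6.83) -> (-2.5,4.33) [heading=330, draw]
  RT 30: heading 330 -> 300
  -- iteration 12/12 --
  FD 5: (-2.5,4.33) -> (0,0) [heading=300, draw]
  RT 30: heading 300 -> 270
]
Final: pos=(0,0), heading=270, 12 segment(s) drawn

Start position: (0, 0)
Final position: (0, 0)
Distance = 0; < 1e-6 -> CLOSED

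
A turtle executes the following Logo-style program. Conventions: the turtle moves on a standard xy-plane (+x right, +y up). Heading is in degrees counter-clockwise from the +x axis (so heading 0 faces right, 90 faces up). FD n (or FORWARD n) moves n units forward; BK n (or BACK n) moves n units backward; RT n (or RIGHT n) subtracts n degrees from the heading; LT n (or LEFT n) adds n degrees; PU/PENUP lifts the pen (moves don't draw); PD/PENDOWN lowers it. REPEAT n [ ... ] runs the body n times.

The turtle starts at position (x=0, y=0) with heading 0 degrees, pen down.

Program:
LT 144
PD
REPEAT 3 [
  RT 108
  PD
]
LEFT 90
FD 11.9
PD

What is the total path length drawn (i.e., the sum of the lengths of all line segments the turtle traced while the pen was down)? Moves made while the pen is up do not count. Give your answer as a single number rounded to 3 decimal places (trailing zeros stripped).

Answer: 11.9

Derivation:
Executing turtle program step by step:
Start: pos=(0,0), heading=0, pen down
LT 144: heading 0 -> 144
PD: pen down
REPEAT 3 [
  -- iteration 1/3 --
  RT 108: heading 144 -> 36
  PD: pen down
  -- iteration 2/3 --
  RT 108: heading 36 -> 288
  PD: pen down
  -- iteration 3/3 --
  RT 108: heading 288 -> 180
  PD: pen down
]
LT 90: heading 180 -> 270
FD 11.9: (0,0) -> (0,-11.9) [heading=270, draw]
PD: pen down
Final: pos=(0,-11.9), heading=270, 1 segment(s) drawn

Segment lengths:
  seg 1: (0,0) -> (0,-11.9), length = 11.9
Total = 11.9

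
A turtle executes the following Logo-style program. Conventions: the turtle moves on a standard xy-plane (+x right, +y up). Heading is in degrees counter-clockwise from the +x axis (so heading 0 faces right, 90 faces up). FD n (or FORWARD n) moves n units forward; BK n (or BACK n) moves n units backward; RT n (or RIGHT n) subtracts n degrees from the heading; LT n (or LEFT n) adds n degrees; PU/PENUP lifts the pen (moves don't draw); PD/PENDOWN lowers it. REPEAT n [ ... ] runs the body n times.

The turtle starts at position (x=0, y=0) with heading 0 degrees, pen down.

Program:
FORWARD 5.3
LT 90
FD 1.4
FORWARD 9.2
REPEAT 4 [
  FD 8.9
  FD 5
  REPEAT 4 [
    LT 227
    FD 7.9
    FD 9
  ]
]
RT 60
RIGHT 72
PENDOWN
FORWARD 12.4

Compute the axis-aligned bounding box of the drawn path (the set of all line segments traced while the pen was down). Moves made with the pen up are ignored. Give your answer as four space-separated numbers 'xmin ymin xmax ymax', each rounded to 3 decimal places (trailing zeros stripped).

Answer: 0 -6.85 19.524 24.929

Derivation:
Executing turtle program step by step:
Start: pos=(0,0), heading=0, pen down
FD 5.3: (0,0) -> (5.3,0) [heading=0, draw]
LT 90: heading 0 -> 90
FD 1.4: (5.3,0) -> (5.3,1.4) [heading=90, draw]
FD 9.2: (5.3,1.4) -> (5.3,10.6) [heading=90, draw]
REPEAT 4 [
  -- iteration 1/4 --
  FD 8.9: (5.3,10.6) -> (5.3,19.5) [heading=90, draw]
  FD 5: (5.3,19.5) -> (5.3,24.5) [heading=90, draw]
  REPEAT 4 [
    -- iteration 1/4 --
    LT 227: heading 90 -> 317
    FD 7.9: (5.3,24.5) -> (11.078,19.112) [heading=317, draw]
    FD 9: (11.078,19.112) -> (17.66,12.974) [heading=317, draw]
    -- iteration 2/4 --
    LT 227: heading 317 -> 184
    FD 7.9: (17.66,12.974) -> (9.779,12.423) [heading=184, draw]
    FD 9: (9.779,12.423) -> (0.801,11.795) [heading=184, draw]
    -- iteration 3/4 --
    LT 227: heading 184 -> 51
    FD 7.9: (0.801,11.795) -> (5.773,17.935) [heading=51, draw]
    FD 9: (5.773,17.935) -> (11.437,24.929) [heading=51, draw]
    -- iteration 4/4 --
    LT 227: heading 51 -> 278
    FD 7.9: (11.437,24.929) -> (12.536,17.106) [heading=278, draw]
    FD 9: (12.536,17.106) -> (13.789,8.194) [heading=278, draw]
  ]
  -- iteration 2/4 --
  FD 8.9: (13.789,8.194) -> (15.027,-0.62) [heading=278, draw]
  FD 5: (15.027,-0.62) -> (15.723,-5.571) [heading=278, draw]
  REPEAT 4 [
    -- iteration 1/4 --
    LT 227: heading 278 -> 145
    FD 7.9: (15.723,-5.571) -> (9.252,-1.04) [heading=145, draw]
    FD 9: (9.252,-1.04) -> (1.879,4.122) [heading=145, draw]
    -- iteration 2/4 --
    LT 227: heading 145 -> 12
    FD 7.9: (1.879,4.122) -> (9.607,5.765) [heading=12, draw]
    FD 9: (9.607,5.765) -> (18.41,7.636) [heading=12, draw]
    -- iteration 3/4 --
    LT 227: heading 12 -> 239
    FD 7.9: (18.41,7.636) -> (14.341,0.864) [heading=239, draw]
    FD 9: (14.341,0.864) -> (9.706,-6.85) [heading=239, draw]
    -- iteration 4/4 --
    LT 227: heading 239 -> 106
    FD 7.9: (9.706,-6.85) -> (7.528,0.744) [heading=106, draw]
    FD 9: (7.528,0.744) -> (5.048,9.395) [heading=106, draw]
  ]
  -- iteration 3/4 --
  FD 8.9: (5.048,9.395) -> (2.595,17.95) [heading=106, draw]
  FD 5: (2.595,17.95) -> (1.216,22.757) [heading=106, draw]
  REPEAT 4 [
    -- iteration 1/4 --
    LT 227: heading 106 -> 333
    FD 7.9: (1.216,22.757) -> (8.255,19.17) [heading=333, draw]
    FD 9: (8.255,19.17) -> (16.274,15.084) [heading=333, draw]
    -- iteration 2/4 --
    LT 227: heading 333 -> 200
    FD 7.9: (16.274,15.084) -> (8.851,12.382) [heading=200, draw]
    FD 9: (8.851,12.382) -> (0.394,9.304) [heading=200, draw]
    -- iteration 3/4 --
    LT 227: heading 200 -> 67
    FD 7.9: (0.394,9.304) -> (3.48,16.576) [heading=67, draw]
    FD 9: (3.48,16.576) -> (6.997,24.861) [heading=67, draw]
    -- iteration 4/4 --
    LT 227: heading 67 -> 294
    FD 7.9: (6.997,24.861) -> (10.21,17.644) [heading=294, draw]
    FD 9: (10.21,17.644) -> (13.871,9.422) [heading=294, draw]
  ]
  -- iteration 4/4 --
  FD 8.9: (13.871,9.422) -> (17.491,1.291) [heading=294, draw]
  FD 5: (17.491,1.291) -> (19.524,-3.277) [heading=294, draw]
  REPEAT 4 [
    -- iteration 1/4 --
    LT 227: heading 294 -> 161
    FD 7.9: (19.524,-3.277) -> (12.055,-0.705) [heading=161, draw]
    FD 9: (12.055,-0.705) -> (3.545,2.226) [heading=161, draw]
    -- iteration 2/4 --
    LT 227: heading 161 -> 28
    FD 7.9: (3.545,2.226) -> (10.52,5.934) [heading=28, draw]
    FD 9: (10.52,5.934) -> (18.467,10.16) [heading=28, draw]
    -- iteration 3/4 --
    LT 227: heading 28 -> 255
    FD 7.9: (18.467,10.16) -> (16.422,2.529) [heading=255, draw]
    FD 9: (16.422,2.529) -> (14.093,-6.164) [heading=255, draw]
    -- iteration 4/4 --
    LT 227: heading 255 -> 122
    FD 7.9: (14.093,-6.164) -> (9.907,0.535) [heading=122, draw]
    FD 9: (9.907,0.535) -> (5.137,8.168) [heading=122, draw]
  ]
]
RT 60: heading 122 -> 62
RT 72: heading 62 -> 350
PD: pen down
FD 12.4: (5.137,8.168) -> (17.349,6.014) [heading=350, draw]
Final: pos=(17.349,6.014), heading=350, 44 segment(s) drawn

Segment endpoints: x in {0, 0.394, 0.801, 1.216, 1.879, 2.595, 3.48, 3.545, 5.048, 5.137, 5.3, 5.3, 5.3, 5.773, 6.997, 7.528, 8.255, 8.851, 9.252, 9.607, 9.706, 9.779, 9.907, 10.21, 10.52, 11.078, 11.437, 12.055, 12.536, 13.789, 13.871, 14.093, 14.341, 15.027, 15.723, 16.274, 16.422, 17.349, 17.491, 17.66, 18.41, 18.467, 19.524}, y in {-6.85, -6.164, -5.571, -3.277, -1.04, -0.705, -0.62, 0, 0.535, 0.744, 0.864, 1.291, 1.4, 2.226, 2.529, 4.122, 5.765, 5.934, 6.014, 7.636, 8.168, 8.194, 9.304, 9.395, 9.422, 10.16, 10.6, 11.795, 12.382, 12.423, 12.974, 15.084, 16.576, 17.106, 17.644, 17.935, 17.95, 19.112, 19.17, 19.5, 22.757, 24.5, 24.861, 24.929}
xmin=0, ymin=-6.85, xmax=19.524, ymax=24.929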